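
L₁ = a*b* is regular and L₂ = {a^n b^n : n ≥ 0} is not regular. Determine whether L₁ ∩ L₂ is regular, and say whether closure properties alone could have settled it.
No — L₁ ∩ L₂ is not regular.

Every string a^n b^n already lies in a*b*, so L₁ ∩ L₂ = {a^n b^n : n ≥ 0} = L₂ itself, which is the standard non-regular language (pump s = a^p b^p).

Note that the bare facts "L₁ regular, L₂ non-regular" do not settle the question by themselves: the closure of regular languages under ∪, ∩, complement and difference applies only when BOTH operands are regular. With a non-regular operand the result can come out regular or non-regular depending on the specific languages, so one has to work out L₁ ∩ L₂ for this particular pair, as above.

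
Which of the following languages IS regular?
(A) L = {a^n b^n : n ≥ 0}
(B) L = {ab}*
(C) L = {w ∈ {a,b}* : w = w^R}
(B) {ab}*

(B) L = {ab}* is regular.

This can be recognized by a finite automaton (DFA/NFA).
Regular expressions like {ab}* define regular languages.

The other choices are not regular:
- {w ∈ {a,b}* : w = w^R}: After pumping, the string is no longer symmetric
- {a^n b^n : n ≥ 0}: After pumping, the number of a's and b's become unequal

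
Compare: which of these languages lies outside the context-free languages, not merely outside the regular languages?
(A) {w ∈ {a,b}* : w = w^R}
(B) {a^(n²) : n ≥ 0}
(B) {a^(n²) : n ≥ 0}

(B) {a^(n²) : n ≥ 0} requires the CFL pumping lemma.

- {w ∈ {a,b}* : w = w^R} is context-free (but not regular)
  • Can be shown non-regular with the regular pumping lemma
  • After pumping, the string is no longer symmetric

- {a^(n²) : n ≥ 0} is NOT context-free
  • Requires the CFL pumping lemma to prove
  • Gaps between squares grow unboundedly

The CFL pumping lemma is "stronger" in that it can prove non-membership
in the larger class of context-free languages.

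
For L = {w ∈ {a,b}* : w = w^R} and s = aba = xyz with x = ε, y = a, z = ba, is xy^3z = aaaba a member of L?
No

xy³z = ε · aaa · ba = aaaba.
aaaba reversed is abaaa ≠ aaaba, so it is not a palindrome and is not in L.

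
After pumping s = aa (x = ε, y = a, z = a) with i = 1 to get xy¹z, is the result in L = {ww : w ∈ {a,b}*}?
Yes

xy¹z = ε · a · a = aa.
aa splits into halves a · a, which are equal, so it is in L (w = a).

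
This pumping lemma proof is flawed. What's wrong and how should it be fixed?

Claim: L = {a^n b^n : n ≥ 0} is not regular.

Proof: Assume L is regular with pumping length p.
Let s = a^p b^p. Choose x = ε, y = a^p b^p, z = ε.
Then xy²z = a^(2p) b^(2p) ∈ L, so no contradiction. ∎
Error: The decomposition violates |xy| ≤ p. With y = a^p b^p, |xy| = |y| = 2p > p. (The proof also miscomputes xy²z, which would be a^p b^p a^p b^p rather than a^(2p) b^(2p), and it wrongly treats one harmless decomposition as settling the matter — the prover does not get to choose the decomposition.)

Correction: The pumping lemma requires |xy| ≤ p, and the argument must handle every decomposition satisfying |xy| ≤ p, |y| ≥ 1. Since s starts with p a's, any such y consists only of a's, say y = a^k with k ≥ 1. Then xy²z = a^(p+k) b^p has unequal numbers of a's and b's, so xy²z ∉ L — the required contradiction.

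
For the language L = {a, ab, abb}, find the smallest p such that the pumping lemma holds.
p = 4

For a finite language L, the pumping lemma holds vacuously if p > max|s| for s ∈ L.

The longest string in L = {a, ab, abb} has length 3.
If p = 4, then no string s ∈ L has |s| ≥ p, so the condition is vacuously true.

The minimum pumping length is p = 4.

Why no smaller p works: for any p ≤ 3, the longest string s ∈ L has |s| = 3 ≥ p, so it would
have to be pumpable; but pumping up (i = 2, 3, ...) produces ever longer strings, which cannot all lie in the
finite language L. So the pumping property fails for every p ≤ 3.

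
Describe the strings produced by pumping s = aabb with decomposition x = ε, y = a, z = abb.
{xy^i z : i ≥ 0} = {a^(i+1) b^2 : i ≥ 0} = {abb, aabb, aaabb, ...}

With x = ε, y = a, z = abb: Starting with aabb and pumping the first 'a' (z = abb keeps the second 'a'), we get strings with i+1 a's followed by 2 b's for i = 0, 1, 2, ...; note bb is not produced because z always contributes one a.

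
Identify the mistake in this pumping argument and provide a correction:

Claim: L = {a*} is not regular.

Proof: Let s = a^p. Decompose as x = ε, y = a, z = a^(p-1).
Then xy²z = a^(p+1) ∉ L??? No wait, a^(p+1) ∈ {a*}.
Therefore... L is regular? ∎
Error: The proof attempts to show a*  is not regular, but a* IS regular!

Correction: a* is a regular language (recognized by a simple DFA with one accepting state and self-loop on 'a'). The pumping lemma can only prove non-regularity, not regularity. For regular languages, pumping always works.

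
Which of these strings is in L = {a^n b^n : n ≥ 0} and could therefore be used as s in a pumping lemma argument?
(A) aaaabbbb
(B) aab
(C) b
(A) aaaabbbb

The pumping lemma is applied to a string s that lies in L, so first check membership of each option:
- (A) aaaabbbb = a^4 b^4 has equal counts (4 = 4), so it is in L ✓
- (B) aab has 2 a's and 1 b's; 2 ≠ 1, so it is not in L ✗
- (C) b has 0 a's and 1 b's; 0 ≠ 1, so it is not in L ✗

Only (A) aaaabbbb is in L, so it is the only candidate that could play the role of s.
(In a complete proof one picks s in terms of the pumping length p so that |s| ≥ p is guaranteed; a fixed string like aaaabbbb illustrates the shape of such an s.)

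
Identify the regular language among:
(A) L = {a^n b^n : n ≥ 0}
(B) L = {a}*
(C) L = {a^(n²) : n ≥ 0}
(B) {a}*

(B) L = {a}* is regular.

This can be recognized by a finite automaton (DFA/NFA).
Regular expressions like {a}* define regular languages.

The other choices are not regular:
- {a^n b^n : n ≥ 0}: After pumping, the number of a's and b's become unequal
- {a^(n²) : n ≥ 0}: After pumping, length is no longer a perfect square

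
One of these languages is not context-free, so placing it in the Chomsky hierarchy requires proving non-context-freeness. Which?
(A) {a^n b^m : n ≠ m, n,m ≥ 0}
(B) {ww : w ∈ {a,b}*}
(B) {ww : w ∈ {a,b}*}

(B) {ww : w ∈ {a,b}*} requires the CFL pumping lemma.

- {a^n b^m : n ≠ m, n,m ≥ 0} is context-free (but not regular)
  • Can be shown non-regular with the regular pumping lemma
  • After pumping a's, we can make n = m

- {ww : w ∈ {a,b}*} is NOT context-free
  • Requires the CFL pumping lemma to prove
  • Cannot verify equality of two arbitrary substrings

The CFL pumping lemma is "stronger" in that it can prove non-membership
in the larger class of context-free languages.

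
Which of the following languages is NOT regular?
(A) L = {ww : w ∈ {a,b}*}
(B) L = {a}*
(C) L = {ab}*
(A) {ww : w ∈ {a,b}*}

(A) L = {ww : w ∈ {a,b}*} is NOT regular.

The pumping lemma can be used to prove this:
After pumping, the two halves no longer match

The other languages are regular because they can be recognized by finite automata.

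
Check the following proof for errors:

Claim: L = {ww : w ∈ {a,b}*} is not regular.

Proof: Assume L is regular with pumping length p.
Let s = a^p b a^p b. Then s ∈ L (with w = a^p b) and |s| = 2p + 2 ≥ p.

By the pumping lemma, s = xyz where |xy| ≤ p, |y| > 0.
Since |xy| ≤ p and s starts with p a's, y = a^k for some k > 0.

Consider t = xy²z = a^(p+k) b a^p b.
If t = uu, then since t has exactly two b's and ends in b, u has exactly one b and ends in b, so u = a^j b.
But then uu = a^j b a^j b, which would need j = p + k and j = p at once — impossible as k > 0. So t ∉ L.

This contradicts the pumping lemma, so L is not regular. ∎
The proof is correct.

This proof is valid because:
1. s = a^p b a^p b is in L and is chosen in terms of p, so |s| ≥ p holds for every p
2. The decomposition analysis is correct: |xy| ≤ p forces y to lie inside the leading a's
3. The contradiction is valid: the argument shows a^(p+k) b a^p b cannot be split into two equal halves
4. The conclusion follows logically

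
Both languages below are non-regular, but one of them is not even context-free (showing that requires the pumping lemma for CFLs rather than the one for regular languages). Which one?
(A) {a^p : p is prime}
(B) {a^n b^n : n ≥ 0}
(A) {a^p : p is prime}

(A) {a^p : p is prime} requires the CFL pumping lemma.

- {a^n b^n : n ≥ 0} is context-free (but not regular)
  • Can be shown non-regular with the regular pumping lemma
  • After pumping, the number of a's and b's become unequal

- {a^p : p is prime} is NOT context-free
  • Requires the CFL pumping lemma to prove
  • The CFL pumping lemma also fails because prime gaps are unbounded

The CFL pumping lemma is "stronger" in that it can prove non-membership
in the larger class of context-free languages.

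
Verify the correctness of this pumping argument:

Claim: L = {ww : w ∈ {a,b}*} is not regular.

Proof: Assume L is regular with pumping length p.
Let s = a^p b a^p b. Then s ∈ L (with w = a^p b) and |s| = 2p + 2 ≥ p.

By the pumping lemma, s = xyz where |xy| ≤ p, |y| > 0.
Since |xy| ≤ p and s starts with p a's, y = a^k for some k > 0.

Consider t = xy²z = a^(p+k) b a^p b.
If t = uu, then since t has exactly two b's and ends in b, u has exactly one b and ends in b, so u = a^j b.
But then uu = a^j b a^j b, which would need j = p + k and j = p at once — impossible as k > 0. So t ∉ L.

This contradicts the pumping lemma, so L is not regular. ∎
The proof is correct.

This proof is valid because:
1. s = a^p b a^p b is in L and is chosen in terms of p, so |s| ≥ p holds for every p
2. The decomposition analysis is correct: |xy| ≤ p forces y to lie inside the leading a's
3. The contradiction is valid: the argument shows a^(p+k) b a^p b cannot be split into two equal halves
4. The conclusion follows logically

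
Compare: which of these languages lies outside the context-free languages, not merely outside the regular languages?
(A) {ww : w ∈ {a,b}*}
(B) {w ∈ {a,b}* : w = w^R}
(A) {ww : w ∈ {a,b}*}

(A) {ww : w ∈ {a,b}*} requires the CFL pumping lemma.

- {w ∈ {a,b}* : w = w^R} is context-free (but not regular)
  • Can be shown non-regular with the regular pumping lemma
  • After pumping, the string is no longer symmetric

- {ww : w ∈ {a,b}*} is NOT context-free
  • Requires the CFL pumping lemma to prove
  • Even a PDA cannot compare two arbitrary halves symbol by symbol; CFL pumping on a^p b^p a^p b^p fails

The CFL pumping lemma is "stronger" in that it can prove non-membership
in the larger class of context-free languages.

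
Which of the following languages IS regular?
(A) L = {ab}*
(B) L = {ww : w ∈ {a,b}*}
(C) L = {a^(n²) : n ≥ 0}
(A) {ab}*

(A) L = {ab}* is regular.

This can be recognized by a finite automaton (DFA/NFA).
Regular expressions like {ab}* define regular languages.

The other choices are not regular:
- {a^(n²) : n ≥ 0}: After pumping, length is no longer a perfect square
- {ww : w ∈ {a,b}*}: After pumping, the two halves no longer match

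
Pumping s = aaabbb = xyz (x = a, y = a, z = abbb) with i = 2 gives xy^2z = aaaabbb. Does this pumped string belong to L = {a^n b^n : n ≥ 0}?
No

xy²z = a · aa · abbb = aaaabbb.
aaaabbb has 4 a's and 3 b's; 4 ≠ 3, so it is not in L.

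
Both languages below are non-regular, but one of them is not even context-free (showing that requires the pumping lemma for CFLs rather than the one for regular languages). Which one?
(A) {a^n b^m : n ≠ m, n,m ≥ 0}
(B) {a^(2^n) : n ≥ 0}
(B) {a^(2^n) : n ≥ 0}

(B) {a^(2^n) : n ≥ 0} requires the CFL pumping lemma.

- {a^n b^m : n ≠ m, n,m ≥ 0} is context-free (but not regular)
  • Can be shown non-regular with the regular pumping lemma
  • After pumping a's, we can make n = m

- {a^(2^n) : n ≥ 0} is NOT context-free
  • Requires the CFL pumping lemma to prove
  • Gaps between powers of 2 grow exponentially

The CFL pumping lemma is "stronger" in that it can prove non-membership
in the larger class of context-free languages.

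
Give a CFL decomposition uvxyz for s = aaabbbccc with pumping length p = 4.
u='aa', v='a', x='bb', y='b', z='ccc'

For s = aaabbbccc with pumping length p = 4:

One valid decomposition:
- u = 'aa'
- v = 'a'
- x = 'bb'
- y = 'b'
- z = 'ccc'

Verification:
- uvxyz = 'aa' + 'a' + 'bb' + 'b' + 'ccc' = aaabbbccc ✓
- |vxy| = |'abbb'| = 4 ≤ 4 ✓
- |vy| = |'ab'| = 2 > 0 ✓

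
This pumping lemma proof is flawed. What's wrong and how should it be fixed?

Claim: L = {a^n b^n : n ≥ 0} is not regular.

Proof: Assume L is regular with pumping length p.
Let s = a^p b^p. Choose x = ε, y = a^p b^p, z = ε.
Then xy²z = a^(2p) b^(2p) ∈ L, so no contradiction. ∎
Error: The decomposition violates |xy| ≤ p. With y = a^p b^p, |xy| = |y| = 2p > p. (The proof also miscomputes xy²z, which would be a^p b^p a^p b^p rather than a^(2p) b^(2p), and it wrongly treats one harmless decomposition as settling the matter — the prover does not get to choose the decomposition.)

Correction: The pumping lemma requires |xy| ≤ p, and the argument must handle every decomposition satisfying |xy| ≤ p, |y| ≥ 1. Since s starts with p a's, any such y consists only of a's, say y = a^k with k ≥ 1. Then xy²z = a^(p+k) b^p has unequal numbers of a's and b's, so xy²z ∉ L — the required contradiction.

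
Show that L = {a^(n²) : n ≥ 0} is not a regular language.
Assume for contradiction that L is regular, and let p ≥ 1 be the pumping length given by the pumping lemma.
Choose s = a^(p²). Then s ∈ L and |s| = p² ≥ p.
By the pumping lemma, s = xyz for some x, y, z with |xy| ≤ p, |y| ≥ 1, and xy^i z ∈ L for every i ≥ 0.
Here y = a^k for some k with 1 ≤ k ≤ |xy| ≤ p.

Take i = 2: |xy²z| = p² + k.
Now p² < p² + k ≤ p² + p < p² + 2p + 1 = (p + 1)².
So |xy²z| lies strictly between the consecutive squares p² and (p + 1)², hence is not a perfect square, and xy²z ∉ L.

This contradicts the pumping lemma, which requires xy^i z ∈ L for all i ≥ 0.
Hence L = {a^(n²) : n ≥ 0} is not regular. ∎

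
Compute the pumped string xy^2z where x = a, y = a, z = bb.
aaabb

Given x = 'a', y = 'a', z = 'bb' and i = 2:

xy^2z = x + y·y·...·y (2 times) + z
       = 'a' + 'a'^2 + 'bb'
       = 'a' + 'aa' + 'bb'
       = 'aaabb'

The pumped string is 'aaabb' with length 5.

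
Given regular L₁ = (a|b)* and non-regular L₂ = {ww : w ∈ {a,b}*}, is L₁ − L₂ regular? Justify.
No — L₁ − L₂ is not regular.

L₁ − L₂ is the complement of {ww} within {a,b}*. If it were regular, its complement {ww} would be regular as well (regular languages are closed under complement) — contradiction. So L₁ − L₂ is not regular.

Note that the bare facts "L₁ regular, L₂ non-regular" do not settle the question by themselves: the closure of regular languages under ∪, ∩, complement and difference applies only when BOTH operands are regular. With a non-regular operand the result can come out regular or non-regular depending on the specific languages, so one has to work out L₁ − L₂ for this particular pair, as above.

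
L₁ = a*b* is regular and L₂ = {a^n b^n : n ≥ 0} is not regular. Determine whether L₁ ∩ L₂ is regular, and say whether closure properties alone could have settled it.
No — L₁ ∩ L₂ is not regular.

Every string a^n b^n already lies in a*b*, so L₁ ∩ L₂ = {a^n b^n : n ≥ 0} = L₂ itself, which is the standard non-regular language (pump s = a^p b^p).

Note that the bare facts "L₁ regular, L₂ non-regular" do not settle the question by themselves: the closure of regular languages under ∪, ∩, complement and difference applies only when BOTH operands are regular. With a non-regular operand the result can come out regular or non-regular depending on the specific languages, so one has to work out L₁ ∩ L₂ for this particular pair, as above.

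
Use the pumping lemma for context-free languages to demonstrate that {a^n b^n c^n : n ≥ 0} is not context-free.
Assume for contradiction that L is context-free, and let p ≥ 1 be the pumping length given by the pumping lemma for CFLs.
Choose s = a^p b^p c^p. Then s ∈ L and |s| = 3p ≥ p.
By the CFL pumping lemma, s = uvxyz for some u, v, x, y, z with |vxy| ≤ p, |vy| ≥ 1, and uv^i xy^i z ∈ L for every i ≥ 0.

Because |vxy| ≤ p, the window vxy cannot contain both an a and a c: any substring of s containing both must include the entire block b^p plus at least one a and one c, so it has length ≥ p + 2 > p.
Hence at least one of the letters a, c does not occur in vy at all.

Take i = 0: the string uxz is obtained from s by deleting |vy| ≥ 1 symbols, so |uxz| = 3p − |vy| < 3p.
But the letter (a or c) that does not occur in vy still occurs exactly p times in uxz. Every string of L with exactly p copies of some letter is a^p b^p c^p, of length 3p. Since |uxz| < 3p, uxz ∉ L.

This contradicts the CFL pumping lemma, which requires uv^i xy^i z ∈ L for all i ≥ 0.
Hence L = {a^n b^n c^n : n ≥ 0} is not context-free. ∎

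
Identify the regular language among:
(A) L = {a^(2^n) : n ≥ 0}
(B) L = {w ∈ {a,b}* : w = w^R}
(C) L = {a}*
(C) {a}*

(C) L = {a}* is regular.

This can be recognized by a finite automaton (DFA/NFA).
Regular expressions like {a}* define regular languages.

The other choices are not regular:
- {a^(2^n) : n ≥ 0}: After pumping, length is no longer a power of 2
- {w ∈ {a,b}* : w = w^R}: After pumping, the string is no longer symmetric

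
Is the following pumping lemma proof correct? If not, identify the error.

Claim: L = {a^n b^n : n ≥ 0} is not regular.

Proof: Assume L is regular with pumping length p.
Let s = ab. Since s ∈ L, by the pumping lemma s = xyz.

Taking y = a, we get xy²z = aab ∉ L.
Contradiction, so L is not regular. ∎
The proof is INCORRECT.

Error: The string s = ab may be shorter than p.
The pumping lemma only applies to strings with |s| ≥ p, and p is not under our control.
We must choose s in terms of p, e.g. s = a^p b^p, to ensure |s| ≥ p.
(The proof also fixes one particular y; a valid argument must handle every decomposition with |xy| ≤ p and |y| ≥ 1 — for s = a^p b^p this forces y = a^k, and then xy²z = a^(p+k) b^p ∉ L.)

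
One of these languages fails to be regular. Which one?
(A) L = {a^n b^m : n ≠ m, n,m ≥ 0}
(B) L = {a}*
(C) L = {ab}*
(A) {a^n b^m : n ≠ m, n,m ≥ 0}

(A) L = {a^n b^m : n ≠ m, n,m ≥ 0} is NOT regular.

The pumping lemma can be used to prove this:
After pumping a's, we can make n = m

The other languages are regular because they can be recognized by finite automata.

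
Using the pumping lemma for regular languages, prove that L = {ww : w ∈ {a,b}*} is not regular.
Assume for contradiction that L is regular, and let p ≥ 1 be the pumping length given by the pumping lemma.
Choose s = a^p b a^p b. Then s ∈ L (take w = a^p b) and |s| = 2p + 2 ≥ p.
By the pumping lemma, s = xyz for some x, y, z with |xy| ≤ p, |y| ≥ 1, and xy^i z ∈ L for every i ≥ 0.
Since |xy| ≤ p and the first p symbols of s are all a's, y = a^k for some k with 1 ≤ k ≤ p.

Take i = 2: t = xy²z = a^(p + k) b a^p b.
Suppose t = uu for some string u. The string t contains exactly two b's and ends in b, so u contains exactly one b and ends in b; hence u = a^j b for some j, and uu = a^j b a^j b. Comparing with t = a^(p + k) b a^p b forces j = p + k (first block) and j = p (second block), which is impossible since k ≥ 1. So t ∉ L.

This contradicts the pumping lemma, which requires xy^i z ∈ L for all i ≥ 0.
Hence L = {ww : w ∈ {a,b}*} is not regular. ∎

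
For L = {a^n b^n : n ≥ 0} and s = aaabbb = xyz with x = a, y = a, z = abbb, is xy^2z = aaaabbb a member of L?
No

xy²z = a · aa · abbb = aaaabbb.
aaaabbb has 4 a's and 3 b's; 4 ≠ 3, so it is not in L.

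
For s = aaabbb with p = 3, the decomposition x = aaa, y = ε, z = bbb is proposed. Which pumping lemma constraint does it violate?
Violated: |y| > 0

The decomposition x = aaa, y = ε, z = bbb for s = aaabbb with p = 3
violates the constraint: |y| > 0

|y| = 0, but the pumping lemma requires |y| > 0 (y must be non-empty).

Pumping lemma constraints:
1. xyz = s (decomposition is valid)
2. |xy| ≤ p
3. |y| > 0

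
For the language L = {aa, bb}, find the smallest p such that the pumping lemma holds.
p = 3

For a finite language L, the pumping lemma holds vacuously if p > max|s| for s ∈ L.

The longest string in L = {aa, bb} has length 2.
If p = 3, then no string s ∈ L has |s| ≥ p, so the condition is vacuously true.

The minimum pumping length is p = 3.

Why no smaller p works: for any p ≤ 2, the longest string s ∈ L has |s| = 2 ≥ p, so it would
have to be pumpable; but pumping up (i = 2, 3, ...) produces ever longer strings, which cannot all lie in the
finite language L. So the pumping property fails for every p ≤ 2.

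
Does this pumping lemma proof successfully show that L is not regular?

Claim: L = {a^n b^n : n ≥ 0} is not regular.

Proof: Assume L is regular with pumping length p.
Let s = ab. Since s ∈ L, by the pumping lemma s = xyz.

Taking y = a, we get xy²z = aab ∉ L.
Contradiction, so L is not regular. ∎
The proof is INCORRECT.

Error: The string s = ab may be shorter than p.
The pumping lemma only applies to strings with |s| ≥ p, and p is not under our control.
We must choose s in terms of p, e.g. s = a^p b^p, to ensure |s| ≥ p.
(The proof also fixes one particular y; a valid argument must handle every decomposition with |xy| ≤ p and |y| ≥ 1 — for s = a^p b^p this forces y = a^k, and then xy²z = a^(p+k) b^p ∉ L.)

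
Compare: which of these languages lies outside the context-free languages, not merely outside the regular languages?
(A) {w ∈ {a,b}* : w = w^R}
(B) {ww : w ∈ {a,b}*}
(B) {ww : w ∈ {a,b}*}

(B) {ww : w ∈ {a,b}*} requires the CFL pumping lemma.

- {w ∈ {a,b}* : w = w^R} is context-free (but not regular)
  • Can be shown non-regular with the regular pumping lemma
  • After pumping, the string is no longer symmetric

- {ww : w ∈ {a,b}*} is NOT context-free
  • Requires the CFL pumping lemma to prove
  • Cannot verify equality of two arbitrary substrings

The CFL pumping lemma is "stronger" in that it can prove non-membership
in the larger class of context-free languages.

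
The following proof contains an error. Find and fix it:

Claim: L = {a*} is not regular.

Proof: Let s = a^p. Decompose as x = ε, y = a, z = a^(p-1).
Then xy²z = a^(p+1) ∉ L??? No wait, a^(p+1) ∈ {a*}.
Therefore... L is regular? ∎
Error: The proof attempts to show a*  is not regular, but a* IS regular!

Correction: a* is a regular language (recognized by a simple DFA with one accepting state and self-loop on 'a'). The pumping lemma can only prove non-regularity, not regularity. For regular languages, pumping always works.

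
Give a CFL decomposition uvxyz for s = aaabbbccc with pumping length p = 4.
u='aa', v='a', x='bb', y='b', z='ccc'

For s = aaabbbccc with pumping length p = 4:

One valid decomposition:
- u = 'aa'
- v = 'a'
- x = 'bb'
- y = 'b'
- z = 'ccc'

Verification:
- uvxyz = 'aa' + 'a' + 'bb' + 'b' + 'ccc' = aaabbbccc ✓
- |vxy| = |'abbb'| = 4 ≤ 4 ✓
- |vy| = |'ab'| = 2 > 0 ✓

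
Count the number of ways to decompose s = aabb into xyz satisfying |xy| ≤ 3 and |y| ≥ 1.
6

For s = 'aabb' with pumping length p = 3:

Constraints: |xy| ≤ 3, |y| > 0

Valid decompositions (|xy| ≤ p, |y| ≥ 1):
  • x='', y='a', z='abb'
  • x='a', y='a', z='bb'
  • x='', y='aa', z='bb'
  • x='aa', y='b', z='b'
  • x='a', y='ab', z='b'
  • x='', y='aab', z='b'

Total count: 6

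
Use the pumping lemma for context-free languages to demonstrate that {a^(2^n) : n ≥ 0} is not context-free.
Assume for contradiction that L is context-free, and let p ≥ 1 be the pumping length given by the pumping lemma for CFLs.
Choose s = a^(2^p). Then s ∈ L and |s| = 2^p ≥ p.
By the CFL pumping lemma, s = uvxyz for some u, v, x, y, z with |vxy| ≤ p, |vy| ≥ 1, and uv^i xy^i z ∈ L for every i ≥ 0.
All symbols are a's, so only lengths matter: let k = |vy|, with 1 ≤ k ≤ |vxy| ≤ p < 2^p.

Take i = 2: |uv²xy²z| = 2^p + k, and 2^p < 2^p + k < 2^p + 2^p = 2^(p+1).
So the length lies strictly between consecutive powers of two and is not a power of 2; uv²xy²z ∉ L.

This contradicts the CFL pumping lemma, which requires uv^i xy^i z ∈ L for all i ≥ 0.
Hence L = {a^(2^n) : n ≥ 0} is not context-free. ∎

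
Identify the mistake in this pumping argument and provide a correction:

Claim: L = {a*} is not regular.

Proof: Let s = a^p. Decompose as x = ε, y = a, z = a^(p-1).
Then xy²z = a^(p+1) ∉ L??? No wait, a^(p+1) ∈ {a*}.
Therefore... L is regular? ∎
Error: The proof attempts to show a*  is not regular, but a* IS regular!

Correction: a* is a regular language (recognized by a simple DFA with one accepting state and self-loop on 'a'). The pumping lemma can only prove non-regularity, not regularity. For regular languages, pumping always works.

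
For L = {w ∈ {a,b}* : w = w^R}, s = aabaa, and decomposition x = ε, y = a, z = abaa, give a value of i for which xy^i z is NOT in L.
i = 0

xy⁰z = ε · ε · abaa = abaa; abaa reversed is aaba ≠ abaa, so it is not a palindrome and is not in L.
(Other choices also work, e.g. i = 2, 3; only i = 1 is guaranteed to stay in L since xy¹z = s.)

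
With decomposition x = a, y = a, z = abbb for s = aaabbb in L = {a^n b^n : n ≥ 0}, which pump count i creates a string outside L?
i = 2

xy²z = a · aa · abbb = aaaabbb; aaaabbb has 4 a's and 3 b's; 4 ≠ 3, so it is not in L.
(Other choices also work, e.g. i = 0, 3; only i = 1 is guaranteed to stay in L since xy¹z = s.)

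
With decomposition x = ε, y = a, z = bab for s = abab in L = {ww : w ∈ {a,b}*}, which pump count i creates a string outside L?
i = 2

xy²z = ε · aa · bab = aabab; aabab has odd length 5, so it cannot be written as ww and is not in L.
(Other choices also work, e.g. i = 0, 3; only i = 1 is guaranteed to stay in L since xy¹z = s.)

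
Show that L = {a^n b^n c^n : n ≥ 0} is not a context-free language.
Assume for contradiction that L is context-free, and let p ≥ 1 be the pumping length given by the pumping lemma for CFLs.
Choose s = a^p b^p c^p. Then s ∈ L and |s| = 3p ≥ p.
By the CFL pumping lemma, s = uvxyz for some u, v, x, y, z with |vxy| ≤ p, |vy| ≥ 1, and uv^i xy^i z ∈ L for every i ≥ 0.

Because |vxy| ≤ p, the window vxy cannot contain both an a and a c: any substring of s containing both must include the entire block b^p plus at least one a and one c, so it has length ≥ p + 2 > p.
Hence at least one of the letters a, c does not occur in vy at all.

Take i = 0: the string uxz is obtained from s by deleting |vy| ≥ 1 symbols, so |uxz| = 3p − |vy| < 3p.
But the letter (a or c) that does not occur in vy still occurs exactly p times in uxz. Every string of L with exactly p copies of some letter is a^p b^p c^p, of length 3p. Since |uxz| < 3p, uxz ∉ L.

This contradicts the CFL pumping lemma, which requires uv^i xy^i z ∈ L for all i ≥ 0.
Hence L = {a^n b^n c^n : n ≥ 0} is not context-free. ∎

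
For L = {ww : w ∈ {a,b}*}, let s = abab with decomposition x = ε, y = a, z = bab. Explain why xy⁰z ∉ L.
xy⁰z = bab ∉ L

Pumping with i = 0 replaces y = a by y⁰ = ε:
- Original: s = xyz = abab; abab splits into halves ab · ab, which are equal, so it is in L (w = ab)
- Pumped: xy⁰z = ε · ε · bab = bab
- bab has odd length 3, so it cannot be written as ww and is not in L

The pumping lemma would require xy⁰z ∈ L, so this decomposition yields a contradiction.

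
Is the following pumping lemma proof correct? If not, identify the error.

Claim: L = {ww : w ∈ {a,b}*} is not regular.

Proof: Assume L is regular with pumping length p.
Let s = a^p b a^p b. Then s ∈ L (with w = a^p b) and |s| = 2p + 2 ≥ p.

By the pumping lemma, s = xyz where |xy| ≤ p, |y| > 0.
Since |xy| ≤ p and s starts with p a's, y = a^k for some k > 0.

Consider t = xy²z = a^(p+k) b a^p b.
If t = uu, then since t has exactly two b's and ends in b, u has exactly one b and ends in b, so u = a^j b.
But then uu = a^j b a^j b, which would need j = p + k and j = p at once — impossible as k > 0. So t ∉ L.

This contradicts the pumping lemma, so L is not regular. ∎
The proof is correct.

This proof is valid because:
1. s = a^p b a^p b is in L and is chosen in terms of p, so |s| ≥ p holds for every p
2. The decomposition analysis is correct: |xy| ≤ p forces y to lie inside the leading a's
3. The contradiction is valid: the argument shows a^(p+k) b a^p b cannot be split into two equal halves
4. The conclusion follows logically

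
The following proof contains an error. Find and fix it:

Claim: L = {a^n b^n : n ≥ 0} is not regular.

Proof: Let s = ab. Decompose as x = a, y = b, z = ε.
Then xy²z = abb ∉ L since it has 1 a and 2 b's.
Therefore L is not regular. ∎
Error: The string s = ab might be shorter than the pumping length p.

Correction: Choose s = a^p b^p to ensure |s| ≥ p. Also, the decomposition is wrong: with |xy| ≤ p, y cannot include b's when s starts with p a's.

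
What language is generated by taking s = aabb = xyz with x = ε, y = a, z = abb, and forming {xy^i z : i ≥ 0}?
{xy^i z : i ≥ 0} = {a^(i+1) b^2 : i ≥ 0} = {abb, aabb, aaabb, ...}

With x = ε, y = a, z = abb: Starting with aabb and pumping the first 'a' (z = abb keeps the second 'a'), we get strings with i+1 a's followed by 2 b's for i = 0, 1, 2, ...; note bb is not produced because z always contributes one a.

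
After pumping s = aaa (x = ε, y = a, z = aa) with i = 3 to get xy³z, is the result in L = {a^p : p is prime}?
Yes

xy³z = ε · aaa · aa = aaaaa.
aaaaa has length 5, which is prime, so it is in L.
(A single pumped string landing in L is not a contradiction by itself; a non-regularity proof needs some i for which xy^i z ∉ L, for every admissible decomposition.)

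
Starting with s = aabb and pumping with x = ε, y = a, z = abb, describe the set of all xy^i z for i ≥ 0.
{xy^i z : i ≥ 0} = {a^(i+1) b^2 : i ≥ 0} = {abb, aabb, aaabb, ...}

With x = ε, y = a, z = abb: Starting with aabb and pumping the first 'a' (z = abb keeps the second 'a'), we get strings with i+1 a's followed by 2 b's for i = 0, 1, 2, ...; note bb is not produced because z always contributes one a.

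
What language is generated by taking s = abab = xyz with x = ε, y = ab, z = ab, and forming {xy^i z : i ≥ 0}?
{xy^i z : i ≥ 0} = {(ab)^(i+1) : i ≥ 0} = {ab, abab, ababab, ...}

With x = ε, y = ab, z = ab: Pumping 'ab' gives strings of alternating a's and b's.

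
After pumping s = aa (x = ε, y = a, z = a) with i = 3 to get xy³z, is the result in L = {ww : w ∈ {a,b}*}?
Yes

xy³z = ε · aaa · a = aaaa.
aaaa splits into halves aa · aa, which are equal, so it is in L (w = aa).
(A single pumped string landing in L is not a contradiction by itself; a non-regularity proof needs some i for which xy^i z ∉ L, for every admissible decomposition.)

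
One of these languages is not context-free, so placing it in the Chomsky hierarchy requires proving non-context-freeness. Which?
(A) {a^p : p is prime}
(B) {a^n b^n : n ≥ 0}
(A) {a^p : p is prime}

(A) {a^p : p is prime} requires the CFL pumping lemma.

- {a^n b^n : n ≥ 0} is context-free (but not regular)
  • Can be shown non-regular with the regular pumping lemma
  • After pumping, the number of a's and b's become unequal

- {a^p : p is prime} is NOT context-free
  • Requires the CFL pumping lemma to prove
  • The CFL pumping lemma also fails because prime gaps are unbounded

The CFL pumping lemma is "stronger" in that it can prove non-membership
in the larger class of context-free languages.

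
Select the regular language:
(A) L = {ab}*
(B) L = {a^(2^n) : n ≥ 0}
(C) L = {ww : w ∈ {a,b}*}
(A) {ab}*

(A) L = {ab}* is regular.

This can be recognized by a finite automaton (DFA/NFA).
Regular expressions like {ab}* define regular languages.

The other choices are not regular:
- {ww : w ∈ {a,b}*}: After pumping, the two halves no longer match
- {a^(2^n) : n ≥ 0}: After pumping, length is no longer a power of 2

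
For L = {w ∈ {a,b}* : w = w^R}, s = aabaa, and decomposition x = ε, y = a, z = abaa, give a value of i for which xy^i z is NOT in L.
i = 2

xy²z = ε · aa · abaa = aaabaa; aaabaa reversed is aabaaa ≠ aaabaa, so it is not a palindrome and is not in L.
(Other choices also work, e.g. i = 0, 3; only i = 1 is guaranteed to stay in L since xy¹z = s.)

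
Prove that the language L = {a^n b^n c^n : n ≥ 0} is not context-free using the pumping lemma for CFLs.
Assume for contradiction that L is context-free, and let p ≥ 1 be the pumping length given by the pumping lemma for CFLs.
Choose s = a^p b^p c^p. Then s ∈ L and |s| = 3p ≥ p.
By the CFL pumping lemma, s = uvxyz for some u, v, x, y, z with |vxy| ≤ p, |vy| ≥ 1, and uv^i xy^i z ∈ L for every i ≥ 0.

Because |vxy| ≤ p, the window vxy cannot contain both an a and a c: any substring of s containing both must include the entire block b^p plus at least one a and one c, so it has length ≥ p + 2 > p.
Hence at least one of the letters a, c does not occur in vy at all.

Take i = 0: the string uxz is obtained from s by deleting |vy| ≥ 1 symbols, so |uxz| = 3p − |vy| < 3p.
But the letter (a or c) that does not occur in vy still occurs exactly p times in uxz. Every string of L with exactly p copies of some letter is a^p b^p c^p, of length 3p. Since |uxz| < 3p, uxz ∉ L.

This contradicts the CFL pumping lemma, which requires uv^i xy^i z ∈ L for all i ≥ 0.
Hence L = {a^n b^n c^n : n ≥ 0} is not context-free. ∎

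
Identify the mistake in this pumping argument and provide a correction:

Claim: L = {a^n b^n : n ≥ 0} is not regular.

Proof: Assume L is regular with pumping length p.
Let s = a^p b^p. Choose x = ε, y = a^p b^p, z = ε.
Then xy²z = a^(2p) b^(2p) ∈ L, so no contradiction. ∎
Error: The decomposition violates |xy| ≤ p. With y = a^p b^p, |xy| = |y| = 2p > p. (The proof also miscomputes xy²z, which would be a^p b^p a^p b^p rather than a^(2p) b^(2p), and it wrongly treats one harmless decomposition as settling the matter — the prover does not get to choose the decomposition.)

Correction: The pumping lemma requires |xy| ≤ p, and the argument must handle every decomposition satisfying |xy| ≤ p, |y| ≥ 1. Since s starts with p a's, any such y consists only of a's, say y = a^k with k ≥ 1. Then xy²z = a^(p+k) b^p has unequal numbers of a's and b's, so xy²z ∉ L — the required contradiction.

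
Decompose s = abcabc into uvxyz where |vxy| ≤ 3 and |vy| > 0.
u='ab', v='c', x='a', y='b', z='c'

For s = abcabc with pumping length p = 3:

One valid decomposition:
- u = 'ab'
- v = 'c'
- x = 'a'
- y = 'b'
- z = 'c'

Verification:
- uvxyz = 'ab' + 'c' + 'a' + 'b' + 'c' = abcabc ✓
- |vxy| = |'cab'| = 3 ≤ 3 ✓
- |vy| = |'cb'| = 2 > 0 ✓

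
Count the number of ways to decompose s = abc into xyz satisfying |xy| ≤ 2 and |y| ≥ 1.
3

For s = 'abc' with pumping length p = 2:

Constraints: |xy| ≤ 2, |y| > 0

Valid decompositions (|xy| ≤ p, |y| ≥ 1):
  • x='', y='a', z='bc'
  • x='a', y='b', z='c'
  • x='', y='ab', z='c'

Total count: 3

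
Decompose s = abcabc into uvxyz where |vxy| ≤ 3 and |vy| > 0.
u='ab', v='c', x='a', y='b', z='c'

For s = abcabc with pumping length p = 3:

One valid decomposition:
- u = 'ab'
- v = 'c'
- x = 'a'
- y = 'b'
- z = 'c'

Verification:
- uvxyz = 'ab' + 'c' + 'a' + 'b' + 'c' = abcabc ✓
- |vxy| = |'cab'| = 3 ≤ 3 ✓
- |vy| = |'cb'| = 2 > 0 ✓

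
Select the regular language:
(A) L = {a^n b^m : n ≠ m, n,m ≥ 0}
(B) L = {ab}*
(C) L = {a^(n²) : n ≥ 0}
(B) {ab}*

(B) L = {ab}* is regular.

This can be recognized by a finite automaton (DFA/NFA).
Regular expressions like {ab}* define regular languages.

The other choices are not regular:
- {a^(n²) : n ≥ 0}: After pumping, length is no longer a perfect square
- {a^n b^m : n ≠ m, n,m ≥ 0}: After pumping a's, we can make n = m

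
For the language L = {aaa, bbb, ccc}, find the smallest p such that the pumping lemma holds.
p = 4

For a finite language L, the pumping lemma holds vacuously if p > max|s| for s ∈ L.

The longest string in L = {aaa, bbb, ccc} has length 3.
If p = 4, then no string s ∈ L has |s| ≥ p, so the condition is vacuously true.

The minimum pumping length is p = 4.

Why no smaller p works: for any p ≤ 3, the longest string s ∈ L has |s| = 3 ≥ p, so it would
have to be pumpable; but pumping up (i = 2, 3, ...) produces ever longer strings, which cannot all lie in the
finite language L. So the pumping property fails for every p ≤ 3.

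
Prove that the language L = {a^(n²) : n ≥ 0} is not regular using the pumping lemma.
Assume for contradiction that L is regular, and let p ≥ 1 be the pumping length given by the pumping lemma.
Choose s = a^(p²). Then s ∈ L and |s| = p² ≥ p.
By the pumping lemma, s = xyz for some x, y, z with |xy| ≤ p, |y| ≥ 1, and xy^i z ∈ L for every i ≥ 0.
Here y = a^k for some k with 1 ≤ k ≤ |xy| ≤ p.

Take i = 2: |xy²z| = p² + k.
Now p² < p² + k ≤ p² + p < p² + 2p + 1 = (p + 1)².
So |xy²z| lies strictly between the consecutive squares p² and (p + 1)², hence is not a perfect square, and xy²z ∉ L.

This contradicts the pumping lemma, which requires xy^i z ∈ L for all i ≥ 0.
Hence L = {a^(n²) : n ≥ 0} is not regular. ∎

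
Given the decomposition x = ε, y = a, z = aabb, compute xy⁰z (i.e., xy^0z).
aabb

Given x = '', y = 'a', z = 'aabb' and i = 0:

xy^0z = x + y·y·...·y (0 times) + z
       = '' + 'a'^0 + 'aabb'
       = '' + '' + 'aabb'
       = 'aabb'

The pumped string is 'aabb' with length 4.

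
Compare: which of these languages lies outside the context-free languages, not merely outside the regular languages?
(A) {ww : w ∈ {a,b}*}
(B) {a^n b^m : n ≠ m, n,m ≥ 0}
(A) {ww : w ∈ {a,b}*}

(A) {ww : w ∈ {a,b}*} requires the CFL pumping lemma.

- {a^n b^m : n ≠ m, n,m ≥ 0} is context-free (but not regular)
  • Can be shown non-regular with the regular pumping lemma
  • After pumping a's, we can make n = m

- {ww : w ∈ {a,b}*} is NOT context-free
  • Requires the CFL pumping lemma to prove
  • Even a PDA cannot compare two arbitrary halves symbol by symbol; CFL pumping on a^p b^p a^p b^p fails

The CFL pumping lemma is "stronger" in that it can prove non-membership
in the larger class of context-free languages.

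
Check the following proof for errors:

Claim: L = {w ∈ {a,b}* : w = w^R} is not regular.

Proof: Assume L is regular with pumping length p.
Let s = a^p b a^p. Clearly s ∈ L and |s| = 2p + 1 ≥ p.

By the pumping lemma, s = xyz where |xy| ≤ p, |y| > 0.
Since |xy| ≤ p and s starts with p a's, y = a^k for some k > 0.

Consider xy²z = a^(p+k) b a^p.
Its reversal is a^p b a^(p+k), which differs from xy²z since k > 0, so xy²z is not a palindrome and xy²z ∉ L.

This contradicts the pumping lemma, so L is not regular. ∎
The proof is correct.

This proof is valid because:
1. s = a^p b a^p is in L and is chosen in terms of p, so |s| ≥ p holds for every p
2. The decomposition analysis is correct: |xy| ≤ p forces y to lie inside the leading a's
3. The contradiction is valid: a^(p+k) b a^p has more a's before the b than after it, so it is not a palindrome
4. The conclusion follows logically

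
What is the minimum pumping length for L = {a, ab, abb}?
p = 4

For a finite language L, the pumping lemma holds vacuously if p > max|s| for s ∈ L.

The longest string in L = {a, ab, abb} has length 3.
If p = 4, then no string s ∈ L has |s| ≥ p, so the condition is vacuously true.

The minimum pumping length is p = 4.

Why no smaller p works: for any p ≤ 3, the longest string s ∈ L has |s| = 3 ≥ p, so it would
have to be pumpable; but pumping up (i = 2, 3, ...) produces ever longer strings, which cannot all lie in the
finite language L. So the pumping property fails for every p ≤ 3.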